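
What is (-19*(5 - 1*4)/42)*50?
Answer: -475/21 ≈ -22.619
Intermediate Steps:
(-19*(5 - 1*4)/42)*50 = (-19*(5 - 4)*(1/42))*50 = (-19*1*(1/42))*50 = -19*1/42*50 = -19/42*50 = -475/21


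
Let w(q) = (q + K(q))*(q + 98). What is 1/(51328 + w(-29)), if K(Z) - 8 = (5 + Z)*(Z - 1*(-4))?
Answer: 1/91279 ≈ 1.0955e-5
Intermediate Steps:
K(Z) = 8 + (4 + Z)*(5 + Z) (K(Z) = 8 + (5 + Z)*(Z - 1*(-4)) = 8 + (5 + Z)*(Z + 4) = 8 + (5 + Z)*(4 + Z) = 8 + (4 + Z)*(5 + Z))
w(q) = (98 + q)*(28 + q² + 10*q) (w(q) = (q + (28 + q² + 9*q))*(q + 98) = (28 + q² + 10*q)*(98 + q) = (98 + q)*(28 + q² + 10*q))
1/(51328 + w(-29)) = 1/(51328 + (2744 + (-29)³ + 108*(-29)² + 1008*(-29))) = 1/(51328 + (2744 - 24389 + 108*841 - 29232)) = 1/(51328 + (2744 - 24389 + 90828 - 29232)) = 1/(51328 + 39951) = 1/91279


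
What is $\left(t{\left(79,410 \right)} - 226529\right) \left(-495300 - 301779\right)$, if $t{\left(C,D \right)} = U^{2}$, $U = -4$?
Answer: $180548755527$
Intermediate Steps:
$t{\left(C,D \right)} = 16$ ($t{\left(C,D \right)} = \left(-4\right)^{2} = 16$)
$\left(t{\left(79,410 \right)} - 226529\right) \left(-495300 - 301779\right) = \left(16 - 226529\right) \left(-495300 - 301779\right) = \left(-226513\right) \left(-797079\right) = 180548755527$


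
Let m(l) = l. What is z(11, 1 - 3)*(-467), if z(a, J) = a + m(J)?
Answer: -4203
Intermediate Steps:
z(a, J) = J + a (z(a, J) = a + J = J + a)
z(11, 1 - 3)*(-467) = ((1 - 3) + 11)*(-467) = (-2 + 11)*(-467) = 9*(-467) = -4203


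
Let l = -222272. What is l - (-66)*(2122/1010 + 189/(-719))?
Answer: -80661802516/363095 ≈ -2.2215e+5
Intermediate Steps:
l - (-66)*(2122/1010 + 189/(-719)) = -222272 - (-66)*(2122/1010 + 189/(-719)) = -222272 - (-66)*(2122*(1/1010) + 189*(-1/719)) = -222272 - (-66)*(1061/505 - 189/719) = -222272 - (-66)*667414/363095 = -222272 - 1*(-44049324/363095) = -222272 + 44049324/363095 = -80661802516/363095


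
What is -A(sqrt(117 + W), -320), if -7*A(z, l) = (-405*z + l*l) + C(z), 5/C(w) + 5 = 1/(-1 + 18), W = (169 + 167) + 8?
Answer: 8601515/588 - 405*sqrt(461)/7 ≈ 13386.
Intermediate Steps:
W = 344 (W = 336 + 8 = 344)
C(w) = -85/84 (C(w) = 5/(-5 + 1/(-1 + 18)) = 5/(-5 + 1/17) = 5/(-84/17) = 5*(-17/84) = -85/84)
A(z, l) = 85/588 - l**2/7 + 405*z/7 (A(z, l) = -((-405*z + l*l) - 85/84)/7 = -((-405*z + l**2) - 85/84)/7 = -((l**2 - 405*z) - 85/84)/7 = -(-85/84 + l**2 - 405*z)/7 = 85/588 - l**2/7 + 405*z/7)
-A(sqrt(117 + W), -320) = -(85/588 - 1/7*(-320)**2 + 405*sqrt(117 + 344)/7) = -(85/588 - 1/7*102400 + 405*sqrt(461)/7) = -(85/588 - 102400/7 + 405*sqrt(461)/7) = -(-8601515/588 + 405*sqrt(461)/7) = 8601515/588 - 405*sqrt(461)/7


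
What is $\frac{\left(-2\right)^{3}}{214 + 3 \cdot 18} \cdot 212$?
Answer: $- \frac{424}{67} \approx -6.3284$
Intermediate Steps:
$\frac{\left(-2\right)^{3}}{214 + 3 \cdot 18} \cdot 212 = - \frac{8}{214 + 54} \cdot 212 = - \frac{8}{268} \cdot 212 = \left(-8\right) \frac{1}{268} \cdot 212 = \left(- \frac{2}{67}\right) 212 = - \frac{424}{67}$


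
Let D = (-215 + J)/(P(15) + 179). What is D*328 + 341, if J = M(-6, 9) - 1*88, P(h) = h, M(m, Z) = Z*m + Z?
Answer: -23995/97 ≈ -247.37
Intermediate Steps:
M(m, Z) = Z + Z*m
J = -133 (J = 9*(1 - 6) - 1*88 = 9*(-5) - 88 = -45 - 88 = -133)
D = -174/97 (D = (-215 - 133)/(15 + 179) = -348/194 = -348*1/194 = -174/97 ≈ -1.7938)
D*328 + 341 = -174/97*328 + 341 = -57072/97 + 341 = -23995/97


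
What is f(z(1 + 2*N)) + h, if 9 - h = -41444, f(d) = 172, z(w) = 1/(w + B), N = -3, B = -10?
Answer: 41625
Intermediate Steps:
z(w) = 1/(-10 + w) (z(w) = 1/(w - 10) = 1/(-10 + w))
h = 41453 (h = 9 - 1*(-41444) = 9 + 41444 = 41453)
f(z(1 + 2*N)) + h = 172 + 41453 = 41625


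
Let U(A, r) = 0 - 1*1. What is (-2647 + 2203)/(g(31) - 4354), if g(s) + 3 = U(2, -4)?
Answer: 222/2179 ≈ 0.10188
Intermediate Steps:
U(A, r) = -1 (U(A, r) = 0 - 1 = -1)
g(s) = -4 (g(s) = -3 - 1 = -4)
(-2647 + 2203)/(g(31) - 4354) = (-2647 + 2203)/(-4 - 4354) = -444/(-4358) = -444*(-1/4358) = 222/2179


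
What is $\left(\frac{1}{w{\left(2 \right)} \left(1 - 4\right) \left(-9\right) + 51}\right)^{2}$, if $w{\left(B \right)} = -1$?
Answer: $\frac{1}{576} \approx 0.0017361$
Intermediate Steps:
$\left(\frac{1}{w{\left(2 \right)} \left(1 - 4\right) \left(-9\right) + 51}\right)^{2} = \left(\frac{1}{- (1 - 4) \left(-9\right) + 51}\right)^{2} = \left(\frac{1}{\left(-1\right) \left(-3\right) \left(-9\right) + 51}\right)^{2} = \left(\frac{1}{3 \left(-9\right) + 51}\right)^{2} = \left(\frac{1}{-27 + 51}\right)^{2} = \left(\frac{1}{24}\right)^{2} = \frac{1}{576}$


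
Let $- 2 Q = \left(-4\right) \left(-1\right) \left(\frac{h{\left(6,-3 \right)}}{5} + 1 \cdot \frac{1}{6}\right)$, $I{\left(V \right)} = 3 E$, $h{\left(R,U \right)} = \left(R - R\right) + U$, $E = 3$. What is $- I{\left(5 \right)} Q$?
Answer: $- \frac{39}{5} \approx -7.8$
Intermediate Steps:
$h{\left(R,U \right)} = U$ ($h{\left(R,U \right)} = 0 + U = U$)
$I{\left(V \right)} = 9$ ($I{\left(V \right)} = 3 \cdot 3 = 9$)
$Q = \frac{13}{15}$ ($Q = - \frac{\left(-4\right) \left(-1\right) \left(- \frac{3}{5} + 1 \cdot \frac{1}{6}\right)}{2} = - \frac{4 \left(\left(-3\right) \frac{1}{5} + 1 \cdot \frac{1}{6}\right)}{2} = - \frac{4 \left(- \frac{3}{5} + \frac{1}{6}\right)}{2} = - \frac{4 \left(- \frac{13}{30}\right)}{2} = \left(- \frac{1}{2}\right) \left(- \frac{26}{15}\right) = \frac{13}{15} \approx 0.86667$)
$- I{\left(5 \right)} Q = - \frac{9 \cdot 13}{15} = \left(-1\right) \frac{39}{5} = - \frac{39}{5}$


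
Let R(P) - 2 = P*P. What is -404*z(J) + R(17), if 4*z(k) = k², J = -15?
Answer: -22434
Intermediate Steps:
R(P) = 2 + P² (R(P) = 2 + P*P = 2 + P²)
z(k) = k²/4
-404*z(J) + R(17) = -101*(-15)² + (2 + 17²) = -101*225 + (2 + 289) = -404*225/4 + 291 = -22725 + 291 = -22434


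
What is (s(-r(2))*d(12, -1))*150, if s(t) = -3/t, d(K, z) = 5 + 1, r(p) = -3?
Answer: -900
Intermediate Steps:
d(K, z) = 6
(s(-r(2))*d(12, -1))*150 = (-3/((-1*(-3)))*6)*150 = (-3/3*6)*150 = (-3*⅓*6)*150 = -1*6*150 = -6*150 = -900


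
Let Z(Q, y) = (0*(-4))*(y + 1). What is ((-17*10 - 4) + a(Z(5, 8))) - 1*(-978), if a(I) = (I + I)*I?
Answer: 804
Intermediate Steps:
Z(Q, y) = 0 (Z(Q, y) = 0*(1 + y) = 0)
a(I) = 2*I**2 (a(I) = (2*I)*I = 2*I**2)
((-17*10 - 4) + a(Z(5, 8))) - 1*(-978) = ((-17*10 - 4) + 2*0**2) - 1*(-978) = ((-170 - 4) + 2*0) + 978 = (-174 + 0) + 978 = -174 + 978 = 804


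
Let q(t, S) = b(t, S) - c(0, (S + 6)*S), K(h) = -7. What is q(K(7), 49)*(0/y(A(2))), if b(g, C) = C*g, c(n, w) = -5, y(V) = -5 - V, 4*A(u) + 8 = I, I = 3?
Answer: 0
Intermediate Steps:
A(u) = -5/4 (A(u) = -2 + (¼)*3 = -2 + ¾ = -5/4)
q(t, S) = 5 + S*t (q(t, S) = S*t - 1*(-5) = S*t + 5 = 5 + S*t)
q(K(7), 49)*(0/y(A(2))) = (5 + 49*(-7))*(0/(-5 - 1*(-5/4))) = (5 - 343)*(0/(-5 + 5/4)) = -0/(-15/4) = -0*(-4)/15 = -338*0 = 0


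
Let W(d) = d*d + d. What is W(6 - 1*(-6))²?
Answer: 24336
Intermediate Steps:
W(d) = d + d² (W(d) = d² + d = d + d²)
W(6 - 1*(-6))² = ((6 - 1*(-6))*(1 + (6 - 1*(-6))))² = ((6 + 6)*(1 + (6 + 6)))² = (12*(1 + 12))² = (12*13)² = 156² = 24336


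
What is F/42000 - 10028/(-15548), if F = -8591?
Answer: 3126121/7098000 ≈ 0.44042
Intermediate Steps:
F/42000 - 10028/(-15548) = -8591/42000 - 10028/(-15548) = -8591*1/42000 - 10028*(-1/15548) = -8591/42000 + 109/169 = 3126121/7098000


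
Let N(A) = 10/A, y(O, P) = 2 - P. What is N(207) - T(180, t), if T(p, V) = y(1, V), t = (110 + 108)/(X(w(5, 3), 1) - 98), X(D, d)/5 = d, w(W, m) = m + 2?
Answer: -27566/6417 ≈ -4.2958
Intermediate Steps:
w(W, m) = 2 + m
X(D, d) = 5*d
t = -218/93 (t = (110 + 108)/(5*1 - 98) = 218/(5 - 98) = 218/(-93) = 218*(-1/93) = -218/93 ≈ -2.3441)
T(p, V) = 2 - V
N(207) - T(180, t) = 10/207 - (2 - 1*(-218/93)) = 10*(1/207) - (2 + 218/93) = 10/207 - 1*404/93 = 10/207 - 404/93 = -27566/6417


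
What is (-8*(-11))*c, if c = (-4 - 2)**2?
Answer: 3168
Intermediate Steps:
c = 36 (c = (-6)**2 = 36)
(-8*(-11))*c = -8*(-11)*36 = 88*36 = 3168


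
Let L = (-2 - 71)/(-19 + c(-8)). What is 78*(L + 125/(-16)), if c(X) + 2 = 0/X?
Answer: -18941/56 ≈ -338.23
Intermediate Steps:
c(X) = -2 (c(X) = -2 + 0/X = -2 + 0 = -2)
L = 73/21 (L = (-2 - 71)/(-19 - 2) = -73/(-21) = -73*(-1/21) = 73/21 ≈ 3.4762)
78*(L + 125/(-16)) = 78*(73/21 + 125/(-16)) = 78*(73/21 + 125*(-1/16)) = 78*(73/21 - 125/16) = 78*(-1457/336) = -18941/56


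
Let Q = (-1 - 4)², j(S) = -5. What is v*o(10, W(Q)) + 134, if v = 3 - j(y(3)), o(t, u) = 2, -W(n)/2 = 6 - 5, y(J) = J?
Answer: 150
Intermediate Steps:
Q = 25 (Q = (-5)² = 25)
W(n) = -2 (W(n) = -2*(6 - 5) = -2*1 = -2)
v = 8 (v = 3 - 1*(-5) = 3 + 5 = 8)
v*o(10, W(Q)) + 134 = 8*2 + 134 = 16 + 134 = 150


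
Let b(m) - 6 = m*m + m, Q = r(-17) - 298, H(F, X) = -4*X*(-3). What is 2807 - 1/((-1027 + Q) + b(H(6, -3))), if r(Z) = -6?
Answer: 182456/65 ≈ 2807.0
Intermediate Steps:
H(F, X) = 12*X
Q = -304 (Q = -6 - 298 = -304)
b(m) = 6 + m + m² (b(m) = 6 + (m*m + m) = 6 + (m² + m) = 6 + (m + m²) = 6 + m + m²)
2807 - 1/((-1027 + Q) + b(H(6, -3))) = 2807 - 1/((-1027 - 304) + (6 + 12*(-3) + (12*(-3))²)) = 2807 - 1/(-1331 + (6 - 36 + (-36)²)) = 2807 - 1/(-1331 + (6 - 36 + 1296)) = 2807 - 1/(-1331 + 1266) = 2807 - 1/(-65) = 2807 - 1*(-1/65) = 2807 + 1/65 = 182456/65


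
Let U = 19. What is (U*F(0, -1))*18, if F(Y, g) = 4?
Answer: 1368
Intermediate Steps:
(U*F(0, -1))*18 = (19*4)*18 = 76*18 = 1368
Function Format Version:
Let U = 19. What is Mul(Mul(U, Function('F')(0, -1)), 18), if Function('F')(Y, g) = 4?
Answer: 1368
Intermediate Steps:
Mul(Mul(U, Function('F')(0, -1)), 18) = Mul(Mul(19, 4), 18) = Mul(76, 18) = 1368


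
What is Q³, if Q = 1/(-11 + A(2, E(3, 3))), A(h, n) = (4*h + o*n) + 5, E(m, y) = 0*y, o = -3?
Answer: ⅛ ≈ 0.12500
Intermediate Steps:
E(m, y) = 0
A(h, n) = 5 - 3*n + 4*h (A(h, n) = (4*h - 3*n) + 5 = (-3*n + 4*h) + 5 = 5 - 3*n + 4*h)
Q = ½ (Q = 1/(-11 + (5 - 3*0 + 4*2)) = 1/(-11 + (5 + 0 + 8)) = 1/(-11 + 13) = 1/2 = ½ ≈ 0.50000)
Q³ = (½)³ = ⅛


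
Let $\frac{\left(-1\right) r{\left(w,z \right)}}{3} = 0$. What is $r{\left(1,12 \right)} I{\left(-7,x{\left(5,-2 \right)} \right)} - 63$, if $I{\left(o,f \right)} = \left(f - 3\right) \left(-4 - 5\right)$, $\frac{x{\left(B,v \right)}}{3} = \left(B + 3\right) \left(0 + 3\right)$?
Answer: $-63$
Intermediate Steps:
$x{\left(B,v \right)} = 27 + 9 B$ ($x{\left(B,v \right)} = 3 \left(B + 3\right) \left(0 + 3\right) = 3 \left(3 + B\right) 3 = 3 \left(9 + 3 B\right) = 27 + 9 B$)
$r{\left(w,z \right)} = 0$ ($r{\left(w,z \right)} = \left(-3\right) 0 = 0$)
$I{\left(o,f \right)} = 27 - 9 f$ ($I{\left(o,f \right)} = \left(-3 + f\right) \left(-9\right) = 27 - 9 f$)
$r{\left(1,12 \right)} I{\left(-7,x{\left(5,-2 \right)} \right)} - 63 = 0 \left(27 - 9 \left(27 + 9 \cdot 5\right)\right) - 63 = 0 \left(27 - 9 \left(27 + 45\right)\right) - 63 = 0 \left(27 - 648\right) - 63 = 0 \left(-621\right) - 63 = 0 - 63 = -63$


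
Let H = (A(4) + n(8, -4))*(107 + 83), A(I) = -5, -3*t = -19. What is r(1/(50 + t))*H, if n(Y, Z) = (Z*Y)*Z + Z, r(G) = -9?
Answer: -203490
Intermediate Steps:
t = 19/3 (t = -⅓*(-19) = 19/3 ≈ 6.3333)
n(Y, Z) = Z + Y*Z² (n(Y, Z) = (Y*Z)*Z + Z = Y*Z² + Z = Z + Y*Z²)
H = 22610 (H = (-5 - 4*(1 + 8*(-4)))*(107 + 83) = (-5 - 4*(1 - 32))*190 = (-5 - 4*(-31))*190 = (-5 + 124)*190 = 119*190 = 22610)
r(1/(50 + t))*H = -9*22610 = -203490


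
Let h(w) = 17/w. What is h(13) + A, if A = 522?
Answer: 6803/13 ≈ 523.31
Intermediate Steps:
h(13) + A = 17/13 + 522 = 6803/13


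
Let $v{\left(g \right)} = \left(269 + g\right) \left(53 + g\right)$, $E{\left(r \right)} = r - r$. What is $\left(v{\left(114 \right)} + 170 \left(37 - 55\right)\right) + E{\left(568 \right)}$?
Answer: $60901$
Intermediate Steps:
$E{\left(r \right)} = 0$
$v{\left(g \right)} = \left(53 + g\right) \left(269 + g\right)$
$\left(v{\left(114 \right)} + 170 \left(37 - 55\right)\right) + E{\left(568 \right)} = \left(\left(14257 + 114^{2} + 322 \cdot 114\right) + 170 \left(37 - 55\right)\right) + 0 = \left(\left(14257 + 12996 + 36708\right) + 170 \left(-18\right)\right) + 0 = \left(63961 - 3060\right) + 0 = 60901 + 0 = 60901$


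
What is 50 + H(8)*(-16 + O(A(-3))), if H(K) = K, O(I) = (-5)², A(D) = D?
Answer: 122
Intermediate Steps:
O(I) = 25
50 + H(8)*(-16 + O(A(-3))) = 50 + 8*(-16 + 25) = 50 + 8*9 = 50 + 72 = 122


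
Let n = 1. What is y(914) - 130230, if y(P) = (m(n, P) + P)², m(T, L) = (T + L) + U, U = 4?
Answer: 3229659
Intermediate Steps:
m(T, L) = 4 + L + T (m(T, L) = (T + L) + 4 = (L + T) + 4 = 4 + L + T)
y(P) = (5 + 2*P)² (y(P) = ((4 + P + 1) + P)² = ((5 + P) + P)² = (5 + 2*P)²)
y(914) - 130230 = (5 + 2*914)² - 130230 = (5 + 1828)² - 130230 = 1833² - 130230 = 3359889 - 130230 = 3229659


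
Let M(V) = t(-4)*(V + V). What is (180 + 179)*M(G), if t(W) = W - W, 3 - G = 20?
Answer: 0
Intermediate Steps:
G = -17 (G = 3 - 1*20 = 3 - 20 = -17)
t(W) = 0
M(V) = 0 (M(V) = 0*(V + V) = 0*(2*V) = 0)
(180 + 179)*M(G) = (180 + 179)*0 = 359*0 = 0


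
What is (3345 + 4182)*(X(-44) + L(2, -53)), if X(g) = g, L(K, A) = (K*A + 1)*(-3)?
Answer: 2039817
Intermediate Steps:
L(K, A) = -3 - 3*A*K (L(K, A) = (A*K + 1)*(-3) = (1 + A*K)*(-3) = -3 - 3*A*K)
(3345 + 4182)*(X(-44) + L(2, -53)) = (3345 + 4182)*(-44 + (-3 - 3*(-53)*2)) = 7527*(-44 + (-3 + 318)) = 7527*(-44 + 315) = 7527*271 = 2039817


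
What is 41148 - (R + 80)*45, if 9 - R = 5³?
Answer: 42768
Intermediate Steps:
R = -116 (R = 9 - 1*5³ = 9 - 1*125 = 9 - 125 = -116)
41148 - (R + 80)*45 = 41148 - (-116 + 80)*45 = 41148 - (-36)*45 = 41148 - 1*(-1620) = 41148 + 1620 = 42768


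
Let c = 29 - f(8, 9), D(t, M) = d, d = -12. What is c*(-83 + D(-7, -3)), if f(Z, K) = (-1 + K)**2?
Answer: 3325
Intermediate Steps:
D(t, M) = -12
c = -35 (c = 29 - (-1 + 9)**2 = 29 - 1*8**2 = 29 - 1*64 = 29 - 64 = -35)
c*(-83 + D(-7, -3)) = -35*(-83 - 12) = -35*(-95) = 3325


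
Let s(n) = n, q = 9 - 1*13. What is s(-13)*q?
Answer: 52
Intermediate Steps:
q = -4 (q = 9 - 13 = -4)
s(-13)*q = -13*(-4) = 52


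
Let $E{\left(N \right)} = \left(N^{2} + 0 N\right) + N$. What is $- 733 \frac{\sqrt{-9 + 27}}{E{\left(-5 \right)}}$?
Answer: $- \frac{2199 \sqrt{2}}{20} \approx -155.49$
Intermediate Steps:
$E{\left(N \right)} = N + N^{2}$ ($E{\left(N \right)} = \left(N^{2} + 0\right) + N = N^{2} + N = N + N^{2}$)
$- 733 \frac{\sqrt{-9 + 27}}{E{\left(-5 \right)}} = - 733 \frac{\sqrt{-9 + 27}}{\left(-5\right) \left(1 - 5\right)} = - 733 \frac{\sqrt{18}}{\left(-5\right) \left(-4\right)} = - 733 \frac{3 \sqrt{2}}{20} = - \frac{2199 \sqrt{2}}{20}$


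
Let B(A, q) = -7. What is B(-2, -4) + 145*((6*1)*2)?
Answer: 1733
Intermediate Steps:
B(-2, -4) + 145*((6*1)*2) = -7 + 145*((6*1)*2) = -7 + 145*(6*2) = -7 + 145*12 = -7 + 1740 = 1733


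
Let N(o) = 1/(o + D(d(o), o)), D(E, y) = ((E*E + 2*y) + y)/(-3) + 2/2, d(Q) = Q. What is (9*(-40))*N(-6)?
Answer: 360/11 ≈ 32.727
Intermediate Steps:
D(E, y) = 1 - y - E²/3 (D(E, y) = ((E² + 2*y) + y)*(-⅓) + 2*(½) = (E² + 3*y)*(-⅓) + 1 = (-y - E²/3) + 1 = 1 - y - E²/3)
N(o) = 1/(1 - o²/3) (N(o) = 1/(o + (1 - o - o²/3)) = 1/(1 - o²/3))
(9*(-40))*N(-6) = (9*(-40))*(-3/(-3 + (-6)²)) = -(-1080)/(-3 + 36) = -(-1080)/33 = -360*(-1/11) = 360/11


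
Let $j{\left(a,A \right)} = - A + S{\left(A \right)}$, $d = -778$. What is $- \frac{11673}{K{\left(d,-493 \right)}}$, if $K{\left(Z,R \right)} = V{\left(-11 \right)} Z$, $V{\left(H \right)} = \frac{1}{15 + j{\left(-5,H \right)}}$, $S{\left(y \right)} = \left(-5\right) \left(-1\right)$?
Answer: $\frac{361863}{778} \approx 465.12$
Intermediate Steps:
$S{\left(y \right)} = 5$
$j{\left(a,A \right)} = 5 - A$ ($j{\left(a,A \right)} = - A + 5 = 5 - A$)
$V{\left(H \right)} = \frac{1}{20 - H}$ ($V{\left(H \right)} = \frac{1}{15 - \left(-5 + H\right)} = \frac{1}{20 - H}$)
$K{\left(Z,R \right)} = \frac{Z}{31}$ ($K{\left(Z,R \right)} = - \frac{1}{-20 - 11} Z = - \frac{1}{-31} Z = \left(-1\right) \left(- \frac{1}{31}\right) Z = \frac{Z}{31}$)
$- \frac{11673}{K{\left(d,-493 \right)}} = - \frac{11673}{\frac{1}{31} \left(-778\right)} = - \frac{11673}{- \frac{778}{31}} = \left(-11673\right) \left(- \frac{31}{778}\right) = \frac{361863}{778}$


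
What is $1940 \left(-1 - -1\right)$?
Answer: $0$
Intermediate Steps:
$1940 \left(-1 - -1\right) = 1940 \left(-1 + 1\right) = 1940 \cdot 0 = 0$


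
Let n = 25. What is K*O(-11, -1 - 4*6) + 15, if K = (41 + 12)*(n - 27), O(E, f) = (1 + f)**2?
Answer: -61041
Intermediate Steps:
K = -106 (K = (41 + 12)*(25 - 27) = 53*(-2) = -106)
K*O(-11, -1 - 4*6) + 15 = -106*(1 + (-1 - 4*6))**2 + 15 = -106*(1 + (-1 - 24))**2 + 15 = -106*(1 - 25)**2 + 15 = -106*(-24)**2 + 15 = -106*576 + 15 = -61056 + 15 = -61041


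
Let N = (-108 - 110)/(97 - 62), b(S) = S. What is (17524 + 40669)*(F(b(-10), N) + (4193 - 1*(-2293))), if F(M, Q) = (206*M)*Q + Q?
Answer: 39331019296/35 ≈ 1.1237e+9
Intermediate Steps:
N = -218/35 ≈ -6.2286
F(M, Q) = Q + 206*M*Q (F(M, Q) = 206*M*Q + Q = Q + 206*M*Q)
(17524 + 40669)*(F(b(-10), N) + (4193 - 1*(-2293))) = (17524 + 40669)*(-218*(1 + 206*(-10))/35 + (4193 - 1*(-2293))) = 58193*(-218*(1 - 2060)/35 + (4193 + 2293)) = 58193*(-218/35*(-2059) + 6486) = 58193*(448862/35 + 6486) = 58193*(675872/35) = 39331019296/35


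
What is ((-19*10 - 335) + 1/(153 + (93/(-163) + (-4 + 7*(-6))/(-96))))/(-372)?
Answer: 209359867/148348268 ≈ 1.4113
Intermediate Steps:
((-19*10 - 335) + 1/(153 + (93/(-163) + (-4 + 7*(-6))/(-96))))/(-372) = ((-190 - 335) + 1/(153 + (93*(-1/163) + (-4 - 42)*(-1/96))))*(-1/372) = (-525 + 1/(153 + (-93/163 - 46*(-1/96))))*(-1/372) = (-525 + 1/(153 + (-93/163 + 23/48)))*(-1/372) = (-525 + 1/(153 - 715/7824))*(-1/372) = (-525 + 1/(1196357/7824))*(-1/372) = (-525 + 7824/1196357)*(-1/372) = -628079601/1196357*(-1/372) = 209359867/148348268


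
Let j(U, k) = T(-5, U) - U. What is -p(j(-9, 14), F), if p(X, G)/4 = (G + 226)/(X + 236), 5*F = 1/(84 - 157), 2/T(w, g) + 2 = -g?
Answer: -2309692/626705 ≈ -3.6855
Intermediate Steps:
T(w, g) = 2/(-2 - g)
F = -1/365 (F = 1/(5*(84 - 157)) = (⅕)/(-73) = (⅕)*(-1/73) = -1/365 ≈ -0.0027397)
j(U, k) = -U - 2/(2 + U) (j(U, k) = -2/(2 + U) - U = -U - 2/(2 + U))
p(X, G) = 4*(226 + G)/(236 + X) (p(X, G) = 4*((G + 226)/(X + 236)) = 4*((226 + G)/(236 + X)) = 4*(226 + G)/(236 + X))
-p(j(-9, 14), F) = -4*(226 - 1/365)/(236 + (-2 - 1*(-9)*(2 - 9))/(2 - 9)) = -4*82489/((236 + (-2 - 1*(-9)*(-7))/(-7))*365) = -4*82489/((236 - (-2 - 63)/7)*365) = -4*82489/((236 - ⅐*(-65))*365) = -4*82489/((236 + 65/7)*365) = -4*82489/(1717/7*365) = -4*7*82489/(1717*365) = -1*2309692/626705 = -2309692/626705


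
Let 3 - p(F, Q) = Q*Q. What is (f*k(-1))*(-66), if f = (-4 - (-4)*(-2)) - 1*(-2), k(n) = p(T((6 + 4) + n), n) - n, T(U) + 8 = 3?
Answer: 1980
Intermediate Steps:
T(U) = -5 (T(U) = -8 + 3 = -5)
p(F, Q) = 3 - Q**2 (p(F, Q) = 3 - Q*Q = 3 - Q**2)
k(n) = 3 - n - n**2 (k(n) = (3 - n**2) - n = 3 - n - n**2)
f = -10 (f = (-4 - 1*8) + 2 = (-4 - 8) + 2 = -12 + 2 = -10)
(f*k(-1))*(-66) = -10*(3 - 1*(-1) - 1*(-1)**2)*(-66) = -10*(3 + 1 - 1*1)*(-66) = -10*(3 + 1 - 1)*(-66) = -10*3*(-66) = -30*(-66) = 1980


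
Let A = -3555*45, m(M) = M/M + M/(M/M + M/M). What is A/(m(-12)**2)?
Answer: -6399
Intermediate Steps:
m(M) = 1 + M/2 (m(M) = 1 + M/(1 + 1) = 1 + M/2)
A = -159975
A/(m(-12)**2) = -159975/(1 + (1/2)*(-12))**2 = -159975/(1 - 6)**2 = -159975/((-5)**2) = -159975/25 = -159975*1/25 = -6399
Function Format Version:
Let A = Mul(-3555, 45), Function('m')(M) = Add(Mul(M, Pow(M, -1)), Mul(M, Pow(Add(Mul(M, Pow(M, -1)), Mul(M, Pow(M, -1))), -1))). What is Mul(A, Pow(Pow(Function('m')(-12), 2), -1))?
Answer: -6399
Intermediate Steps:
Function('m')(M) = Add(1, Mul(Rational(1, 2), M)) (Function('m')(M) = Add(1, Mul(M, Pow(Add(1, 1), -1))) = Add(1, Mul(M, Pow(2, -1))) = Add(1, Mul(M, Rational(1, 2))) = Add(1, Mul(Rational(1, 2), M)))
A = -159975
Mul(A, Pow(Pow(Function('m')(-12), 2), -1)) = Mul(-159975, Pow(Pow(Add(1, Mul(Rational(1, 2), -12)), 2), -1)) = Mul(-159975, Pow(Pow(Add(1, -6), 2), -1)) = Mul(-159975, Pow(Pow(-5, 2), -1)) = Mul(-159975, Pow(25, -1)) = Mul(-159975, Rational(1, 25)) = -6399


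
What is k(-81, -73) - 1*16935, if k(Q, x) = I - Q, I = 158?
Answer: -16696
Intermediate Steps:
k(Q, x) = 158 - Q
k(-81, -73) - 1*16935 = (158 - 1*(-81)) - 1*16935 = (158 + 81) - 16935 = 239 - 16935 = -16696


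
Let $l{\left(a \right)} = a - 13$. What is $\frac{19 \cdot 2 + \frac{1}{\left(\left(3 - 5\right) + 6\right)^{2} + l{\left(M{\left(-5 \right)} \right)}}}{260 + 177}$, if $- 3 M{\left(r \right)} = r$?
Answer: $\frac{535}{6118} \approx 0.087447$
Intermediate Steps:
$M{\left(r \right)} = - \frac{r}{3}$
$l{\left(a \right)} = -13 + a$
$\frac{19 \cdot 2 + \frac{1}{\left(\left(3 - 5\right) + 6\right)^{2} + l{\left(M{\left(-5 \right)} \right)}}}{260 + 177} = \frac{19 \cdot 2 + \frac{1}{\left(\left(3 - 5\right) + 6\right)^{2} - \frac{34}{3}}}{260 + 177} = \frac{38 + \frac{1}{\left(\left(3 - 5\right) + 6\right)^{2} + \left(-13 + \frac{5}{3}\right)}}{437} = \left(38 + \frac{1}{\left(-2 + 6\right)^{2} - \frac{34}{3}}\right) \frac{1}{437} = \left(38 + \frac{1}{4^{2} - \frac{34}{3}}\right) \frac{1}{437} = \left(38 + \frac{1}{16 - \frac{34}{3}}\right) \frac{1}{437} = \left(38 + \frac{1}{\frac{14}{3}}\right) \frac{1}{437} = \left(38 + \frac{3}{14}\right) \frac{1}{437} = \frac{535}{14} \cdot \frac{1}{437} = \frac{535}{6118}$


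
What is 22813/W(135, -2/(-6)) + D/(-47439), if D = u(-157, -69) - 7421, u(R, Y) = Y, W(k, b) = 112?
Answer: 22103363/108432 ≈ 203.85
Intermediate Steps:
D = -7490 (D = -69 - 7421 = -7490)
22813/W(135, -2/(-6)) + D/(-47439) = 22813/112 - 7490/(-47439) = 22813*(1/112) - 7490*(-1/47439) = 3259/16 + 1070/6777 = 22103363/108432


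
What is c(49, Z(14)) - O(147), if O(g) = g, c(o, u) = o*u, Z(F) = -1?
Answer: -196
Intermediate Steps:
c(49, Z(14)) - O(147) = 49*(-1) - 1*147 = -49 - 147 = -196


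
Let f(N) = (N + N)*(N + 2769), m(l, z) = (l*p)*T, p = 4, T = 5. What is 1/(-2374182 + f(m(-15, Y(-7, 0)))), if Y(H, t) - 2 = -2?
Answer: -1/3855582 ≈ -2.5936e-7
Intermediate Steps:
Y(H, t) = 0 (Y(H, t) = 2 - 2 = 0)
m(l, z) = 20*l (m(l, z) = (l*4)*5 = (4*l)*5 = 20*l)
f(N) = 2*N*(2769 + N) (f(N) = (2*N)*(2769 + N) = 2*N*(2769 + N))
1/(-2374182 + f(m(-15, Y(-7, 0)))) = 1/(-2374182 + 2*(20*(-15))*(2769 + 20*(-15))) = 1/(-2374182 + 2*(-300)*(2769 - 300)) = 1/(-2374182 + 2*(-300)*2469) = 1/(-2374182 - 1481400) = 1/(-3855582) = -1/3855582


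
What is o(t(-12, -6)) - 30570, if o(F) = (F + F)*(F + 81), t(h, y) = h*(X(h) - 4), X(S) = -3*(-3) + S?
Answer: -2850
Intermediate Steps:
X(S) = 9 + S
t(h, y) = h*(5 + h) (t(h, y) = h*((9 + h) - 4) = h*(5 + h))
o(F) = 2*F*(81 + F) (o(F) = (2*F)*(81 + F) = 2*F*(81 + F))
o(t(-12, -6)) - 30570 = 2*(-12*(5 - 12))*(81 - 12*(5 - 12)) - 30570 = 2*(-12*(-7))*(81 - 12*(-7)) - 30570 = 2*84*(81 + 84) - 30570 = 2*84*165 - 30570 = 27720 - 30570 = -2850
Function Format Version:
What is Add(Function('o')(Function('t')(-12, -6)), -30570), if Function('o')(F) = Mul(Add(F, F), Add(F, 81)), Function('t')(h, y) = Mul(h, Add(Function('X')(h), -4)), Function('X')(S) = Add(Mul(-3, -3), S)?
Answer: -2850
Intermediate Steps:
Function('X')(S) = Add(9, S)
Function('t')(h, y) = Mul(h, Add(5, h)) (Function('t')(h, y) = Mul(h, Add(Add(9, h), -4)) = Mul(h, Add(5, h)))
Function('o')(F) = Mul(2, F, Add(81, F)) (Function('o')(F) = Mul(Mul(2, F), Add(81, F)) = Mul(2, F, Add(81, F)))
Add(Function('o')(Function('t')(-12, -6)), -30570) = Add(Mul(2, Mul(-12, Add(5, -12)), Add(81, Mul(-12, Add(5, -12)))), -30570) = Add(Mul(2, Mul(-12, -7), Add(81, Mul(-12, -7))), -30570) = Add(Mul(2, 84, Add(81, 84)), -30570) = Add(Mul(2, 84, 165), -30570) = Add(27720, -30570) = -2850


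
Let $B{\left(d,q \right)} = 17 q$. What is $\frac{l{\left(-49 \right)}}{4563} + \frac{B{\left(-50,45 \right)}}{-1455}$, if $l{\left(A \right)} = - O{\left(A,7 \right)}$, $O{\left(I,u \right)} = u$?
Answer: $- \frac{233392}{442611} \approx -0.52731$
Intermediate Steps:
$l{\left(A \right)} = -7$ ($l{\left(A \right)} = \left(-1\right) 7 = -7$)
$\frac{l{\left(-49 \right)}}{4563} + \frac{B{\left(-50,45 \right)}}{-1455} = - \frac{7}{4563} + \frac{17 \cdot 45}{-1455} = \left(-7\right) \frac{1}{4563} + 765 \left(- \frac{1}{1455}\right) = - \frac{7}{4563} - \frac{51}{97} = - \frac{233392}{442611}$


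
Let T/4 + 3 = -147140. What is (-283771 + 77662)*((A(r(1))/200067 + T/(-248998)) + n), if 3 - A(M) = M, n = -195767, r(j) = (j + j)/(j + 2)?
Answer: 47857854635496189422/1186101973 ≈ 4.0349e+10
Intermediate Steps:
r(j) = 2*j/(2 + j) (r(j) = (2*j)/(2 + j) = 2*j/(2 + j))
T = -588572 (T = -12 + 4*(-147140) = -12 - 588560 = -588572)
A(M) = 3 - M
(-283771 + 77662)*((A(r(1))/200067 + T/(-248998)) + n) = (-283771 + 77662)*(((3 - 2/(2 + 1))/200067 - 588572/(-248998)) - 195767) = -206109*(((3 - 2/3)*(1/200067) - 588572*(-1/248998)) - 195767) = -206109*(((3 - 2/3)*(1/200067) + 294286/124499) - 195767) = -206109*(((3 - 1*⅔)*(1/200067) + 294286/124499) - 195767) = -206109*(((3 - ⅔)*(1/200067) + 294286/124499) - 195767) = -206109*(((7/3)*(1/200067) + 294286/124499) - 195767) = -206109*((1/85743 + 294286/124499) - 195767) = -206109*(25233088997/10674917757 - 195767) = -206109*(-2089771391445622/10674917757) = 47857854635496189422/1186101973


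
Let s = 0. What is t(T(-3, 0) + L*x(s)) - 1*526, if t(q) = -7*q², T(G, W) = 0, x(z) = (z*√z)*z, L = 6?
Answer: -526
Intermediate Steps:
x(z) = z^(5/2) (x(z) = z^(3/2)*z = z^(5/2))
t(T(-3, 0) + L*x(s)) - 1*526 = -7*(0 + 6*0^(5/2))² - 1*526 = -7*(0 + 6*0)² - 526 = -7*(0 + 0)² - 526 = -7*0² - 526 = -7*0 - 526 = 0 - 526 = -526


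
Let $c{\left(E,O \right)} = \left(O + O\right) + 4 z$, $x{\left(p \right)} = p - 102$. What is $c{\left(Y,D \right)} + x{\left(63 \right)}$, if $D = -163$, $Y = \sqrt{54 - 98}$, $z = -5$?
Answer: $-385$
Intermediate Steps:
$x{\left(p \right)} = -102 + p$ ($x{\left(p \right)} = p - 102 = -102 + p$)
$Y = 2 i \sqrt{11}$ ($Y = \sqrt{-44} = 2 i \sqrt{11} \approx 6.6332 i$)
$c{\left(E,O \right)} = -20 + 2 O$ ($c{\left(E,O \right)} = \left(O + O\right) + 4 \left(-5\right) = 2 O - 20 = -20 + 2 O$)
$c{\left(Y,D \right)} + x{\left(63 \right)} = \left(-20 + 2 \left(-163\right)\right) + \left(-102 + 63\right) = \left(-20 - 326\right) - 39 = -346 - 39 = -385$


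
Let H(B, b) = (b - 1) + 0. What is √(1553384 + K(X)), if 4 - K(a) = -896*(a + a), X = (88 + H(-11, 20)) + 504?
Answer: 10*√26483 ≈ 1627.4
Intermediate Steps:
H(B, b) = -1 + b (H(B, b) = (-1 + b) + 0 = -1 + b)
X = 611 (X = (88 + (-1 + 20)) + 504 = (88 + 19) + 504 = 107 + 504 = 611)
K(a) = 4 + 1792*a (K(a) = 4 - (-896)*(a + a) = 4 - (-896)*2*a = 4 - (-1792)*a = 4 + 1792*a)
√(1553384 + K(X)) = √(1553384 + (4 + 1792*611)) = √(1553384 + (4 + 1094912)) = √(1553384 + 1094916) = √2648300 = 10*√26483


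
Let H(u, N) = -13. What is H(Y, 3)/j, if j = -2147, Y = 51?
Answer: 13/2147 ≈ 0.0060550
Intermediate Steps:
H(Y, 3)/j = -13/(-2147) = -13*(-1/2147) = 13/2147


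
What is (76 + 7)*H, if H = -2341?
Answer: -194303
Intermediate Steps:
(76 + 7)*H = (76 + 7)*(-2341) = 83*(-2341) = -194303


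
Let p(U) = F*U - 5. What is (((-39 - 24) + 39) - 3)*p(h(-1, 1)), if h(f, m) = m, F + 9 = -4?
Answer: 486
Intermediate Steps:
F = -13 (F = -9 - 4 = -13)
p(U) = -5 - 13*U (p(U) = -13*U - 5 = -5 - 13*U)
(((-39 - 24) + 39) - 3)*p(h(-1, 1)) = (((-39 - 24) + 39) - 3)*(-5 - 13*1) = ((-63 + 39) - 3)*(-5 - 13) = (-24 - 3)*(-18) = -27*(-18) = 486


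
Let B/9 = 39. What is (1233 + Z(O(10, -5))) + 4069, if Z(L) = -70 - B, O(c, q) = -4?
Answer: 4881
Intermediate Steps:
B = 351 (B = 9*39 = 351)
Z(L) = -421 (Z(L) = -70 - 1*351 = -70 - 351 = -421)
(1233 + Z(O(10, -5))) + 4069 = (1233 - 421) + 4069 = 812 + 4069 = 4881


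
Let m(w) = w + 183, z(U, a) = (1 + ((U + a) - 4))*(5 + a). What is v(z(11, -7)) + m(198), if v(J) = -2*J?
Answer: 385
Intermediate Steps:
z(U, a) = (5 + a)*(-3 + U + a) (z(U, a) = (1 + (-4 + U + a))*(5 + a) = (-3 + U + a)*(5 + a) = (5 + a)*(-3 + U + a))
m(w) = 183 + w
v(z(11, -7)) + m(198) = -2*(-15 + (-7)² + 2*(-7) + 5*11 + 11*(-7)) + (183 + 198) = -2*(-15 + 49 - 14 + 55 - 77) + 381 = -2*(-2) + 381 = 4 + 381 = 385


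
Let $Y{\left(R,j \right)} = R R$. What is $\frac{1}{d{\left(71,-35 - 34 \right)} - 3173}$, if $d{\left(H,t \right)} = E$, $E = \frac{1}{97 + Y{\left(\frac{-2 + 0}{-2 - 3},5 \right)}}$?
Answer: $- \frac{2429}{7707192} \approx -0.00031516$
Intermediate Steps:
$Y{\left(R,j \right)} = R^{2}$
$E = \frac{25}{2429}$ ($E = \frac{1}{97 + \left(\frac{-2 + 0}{-2 - 3}\right)^{2}} = \frac{1}{97 + \left(- \frac{2}{-5}\right)^{2}} = \frac{1}{97 + \left(\left(-2\right) \left(- \frac{1}{5}\right)\right)^{2}} = \frac{1}{97 + \left(\frac{2}{5}\right)^{2}} = \frac{1}{97 + \frac{4}{25}} = \frac{1}{\frac{2429}{25}} = \frac{25}{2429} \approx 0.010292$)
$d{\left(H,t \right)} = \frac{25}{2429}$
$\frac{1}{d{\left(71,-35 - 34 \right)} - 3173} = \frac{1}{\frac{25}{2429} - 3173} = \frac{1}{- \frac{7707192}{2429}} = - \frac{2429}{7707192}$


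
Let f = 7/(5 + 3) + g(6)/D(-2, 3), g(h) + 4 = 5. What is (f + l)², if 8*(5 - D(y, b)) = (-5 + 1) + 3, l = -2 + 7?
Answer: 3964081/107584 ≈ 36.846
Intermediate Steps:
g(h) = 1 (g(h) = -4 + 5 = 1)
l = 5
D(y, b) = 41/8 (D(y, b) = 5 - ((-5 + 1) + 3)/8 = 5 - (-4 + 3)/8 = 5 - ⅛*(-1) = 5 + ⅛ = 41/8)
f = 351/328 (f = 7/(5 + 3) + 1/(41/8) = 7/8 + 1*(8/41) = 7*(⅛) + 8/41 = 7/8 + 8/41 = 351/328 ≈ 1.0701)
(f + l)² = (351/328 + 5)² = (1991/328)² = 3964081/107584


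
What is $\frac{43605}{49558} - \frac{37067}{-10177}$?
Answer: $\frac{2280734471}{504351766} \approx 4.5221$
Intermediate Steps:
$\frac{43605}{49558} - \frac{37067}{-10177} = 43605 \cdot \frac{1}{49558} - - \frac{37067}{10177} = \frac{43605}{49558} + \frac{37067}{10177} = \frac{2280734471}{504351766}$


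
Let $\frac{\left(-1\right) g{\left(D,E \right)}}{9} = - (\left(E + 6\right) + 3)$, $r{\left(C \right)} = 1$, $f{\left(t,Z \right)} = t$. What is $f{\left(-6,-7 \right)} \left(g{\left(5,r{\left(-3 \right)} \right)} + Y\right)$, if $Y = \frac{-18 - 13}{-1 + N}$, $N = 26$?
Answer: $- \frac{13314}{25} \approx -532.56$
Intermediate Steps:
$Y = - \frac{31}{25}$ ($Y = \frac{-18 - 13}{-1 + 26} = - \frac{31}{25} \approx -1.24$)
$g{\left(D,E \right)} = 81 + 9 E$ ($g{\left(D,E \right)} = - 9 \left(- (\left(E + 6\right) + 3)\right) = - 9 \left(- (\left(6 + E\right) + 3)\right) = - 9 \left(- (9 + E)\right) = - 9 \left(-9 - E\right) = 81 + 9 E$)
$f{\left(-6,-7 \right)} \left(g{\left(5,r{\left(-3 \right)} \right)} + Y\right) = - 6 \left(\left(81 + 9 \cdot 1\right) - \frac{31}{25}\right) = - 6 \left(\left(81 + 9\right) - \frac{31}{25}\right) = - 6 \left(90 - \frac{31}{25}\right) = \left(-6\right) \frac{2219}{25} = - \frac{13314}{25}$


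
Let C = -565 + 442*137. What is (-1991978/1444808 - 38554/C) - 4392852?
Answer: -190370011420009649/43336293556 ≈ -4.3929e+6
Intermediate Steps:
C = 59989 (C = -565 + 60554 = 59989)
(-1991978/1444808 - 38554/C) - 4392852 = (-1991978/1444808 - 38554/59989) - 4392852 = (-1991978*1/1444808 - 38554*1/59989) - 4392852 = (-995989/722404 - 38554/59989) - 4392852 = -87599947937/43336293556 - 4392852 = -190370011420009649/43336293556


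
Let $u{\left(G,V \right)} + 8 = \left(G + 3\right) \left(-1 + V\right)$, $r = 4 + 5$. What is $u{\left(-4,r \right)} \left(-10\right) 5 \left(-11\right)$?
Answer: $-8800$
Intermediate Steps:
$r = 9$
$u{\left(G,V \right)} = -8 + \left(-1 + V\right) \left(3 + G\right)$ ($u{\left(G,V \right)} = -8 + \left(G + 3\right) \left(-1 + V\right) = -8 + \left(3 + G\right) \left(-1 + V\right) = -8 + \left(-1 + V\right) \left(3 + G\right)$)
$u{\left(-4,r \right)} \left(-10\right) 5 \left(-11\right) = \left(-11 - -4 + 3 \cdot 9 - 36\right) \left(-10\right) 5 \left(-11\right) = \left(-11 + 4 + 27 - 36\right) \left(-10\right) 5 \left(-11\right) = \left(-16\right) \left(-10\right) 5 \left(-11\right) = 160 \cdot 5 \left(-11\right) = 800 \left(-11\right) = -8800$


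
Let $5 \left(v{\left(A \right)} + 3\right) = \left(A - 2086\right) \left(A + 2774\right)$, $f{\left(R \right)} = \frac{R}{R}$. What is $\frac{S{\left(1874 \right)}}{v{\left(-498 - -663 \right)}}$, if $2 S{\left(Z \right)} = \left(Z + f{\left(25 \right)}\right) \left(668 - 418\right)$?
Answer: $- \frac{1171875}{5645834} \approx -0.20756$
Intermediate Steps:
$f{\left(R \right)} = 1$
$v{\left(A \right)} = -3 + \frac{\left(-2086 + A\right) \left(2774 + A\right)}{5}$ ($v{\left(A \right)} = -3 + \frac{\left(A - 2086\right) \left(A + 2774\right)}{5} = -3 + \frac{\left(-2086 + A\right) \left(2774 + A\right)}{5}$)
$S{\left(Z \right)} = 125 + 125 Z$ ($S{\left(Z \right)} = \frac{\left(Z + 1\right) \left(668 - 418\right)}{2} = \frac{\left(1 + Z\right) 250}{2} = \frac{250 + 250 Z}{2} = 125 + 125 Z$)
$\frac{S{\left(1874 \right)}}{v{\left(-498 - -663 \right)}} = \frac{125 + 125 \cdot 1874}{- \frac{5786579}{5} + \frac{\left(-498 - -663\right)^{2}}{5} + \frac{688 \left(-498 - -663\right)}{5}} = \frac{125 + 234250}{- \frac{5786579}{5} + \frac{\left(-498 + 663\right)^{2}}{5} + \frac{688 \left(-498 + 663\right)}{5}} = \frac{234375}{- \frac{5786579}{5} + \frac{165^{2}}{5} + \frac{688}{5} \cdot 165} = \frac{234375}{- \frac{5786579}{5} + \frac{1}{5} \cdot 27225 + 22704} = \frac{234375}{- \frac{5786579}{5} + 5445 + 22704} = \frac{234375}{- \frac{5645834}{5}} = 234375 \left(- \frac{5}{5645834}\right) = - \frac{1171875}{5645834}$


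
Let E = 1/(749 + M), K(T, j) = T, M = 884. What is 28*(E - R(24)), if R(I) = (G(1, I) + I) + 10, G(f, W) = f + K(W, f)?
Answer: -2697688/1633 ≈ -1652.0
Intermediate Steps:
G(f, W) = W + f (G(f, W) = f + W = W + f)
E = 1/1633 (E = 1/(749 + 884) = 1/1633 ≈ 0.00061237)
R(I) = 11 + 2*I (R(I) = ((I + 1) + I) + 10 = ((1 + I) + I) + 10 = (1 + 2*I) + 10 = 11 + 2*I)
28*(E - R(24)) = 28*(1/1633 - (11 + 2*24)) = 28*(1/1633 - (11 + 48)) = 28*(1/1633 - 1*59) = 28*(1/1633 - 59) = 28*(-96346/1633) = -2697688/1633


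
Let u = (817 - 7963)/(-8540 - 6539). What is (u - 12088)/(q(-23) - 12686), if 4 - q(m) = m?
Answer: 182267806/190885061 ≈ 0.95486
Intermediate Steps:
u = 7146/15079 (u = -7146/(-15079) = -7146*(-1/15079) = 7146/15079 ≈ 0.47390)
q(m) = 4 - m
(u - 12088)/(q(-23) - 12686) = (7146/15079 - 12088)/((4 - 1*(-23)) - 12686) = -182267806/(15079*((4 + 23) - 12686)) = -182267806/(15079*(27 - 12686)) = -182267806/15079/(-12659) = -182267806/15079*(-1/12659) = 182267806/190885061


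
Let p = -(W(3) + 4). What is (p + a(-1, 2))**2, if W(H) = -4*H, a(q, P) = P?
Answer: 100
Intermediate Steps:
p = 8 (p = -(-4*3 + 4) = -(-12 + 4) = -1*(-8) = 8)
(p + a(-1, 2))**2 = (8 + 2)**2 = 10**2 = 100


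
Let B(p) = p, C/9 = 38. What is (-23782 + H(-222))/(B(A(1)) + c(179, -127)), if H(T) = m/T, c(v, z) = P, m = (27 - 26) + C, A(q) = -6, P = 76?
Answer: -5279947/15540 ≈ -339.77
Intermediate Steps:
C = 342 (C = 9*38 = 342)
m = 343 (m = (27 - 26) + 342 = 1 + 342 = 343)
c(v, z) = 76
H(T) = 343/T
(-23782 + H(-222))/(B(A(1)) + c(179, -127)) = (-23782 + 343/(-222))/(-6 + 76) = (-23782 + 343*(-1/222))/70 = (-23782 - 343/222)*(1/70) = -5279947/222*1/70 = -5279947/15540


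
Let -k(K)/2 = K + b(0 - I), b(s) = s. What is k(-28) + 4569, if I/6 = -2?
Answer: 4601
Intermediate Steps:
I = -12 (I = 6*(-2) = -12)
k(K) = -24 - 2*K (k(K) = -2*(K + (0 - 1*(-12))) = -2*(K + (0 + 12)) = -2*(K + 12) = -2*(12 + K) = -24 - 2*K)
k(-28) + 4569 = (-24 - 2*(-28)) + 4569 = (-24 + 56) + 4569 = 32 + 4569 = 4601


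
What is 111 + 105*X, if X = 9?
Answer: 1056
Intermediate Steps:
111 + 105*X = 111 + 105*9 = 111 + 945 = 1056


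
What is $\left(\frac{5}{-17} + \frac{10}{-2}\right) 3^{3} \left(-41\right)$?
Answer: $\frac{99630}{17} \approx 5860.6$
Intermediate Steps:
$\left(\frac{5}{-17} + \frac{10}{-2}\right) 3^{3} \left(-41\right) = \left(5 \left(- \frac{1}{17}\right) + 10 \left(- \frac{1}{2}\right)\right) 27 \left(-41\right) = \left(- \frac{5}{17} - 5\right) 27 \left(-41\right) = \left(- \frac{90}{17}\right) 27 \left(-41\right) = \left(- \frac{2430}{17}\right) \left(-41\right) = \frac{99630}{17}$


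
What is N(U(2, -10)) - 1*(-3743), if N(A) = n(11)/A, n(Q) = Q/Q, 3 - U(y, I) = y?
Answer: 3744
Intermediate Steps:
U(y, I) = 3 - y
n(Q) = 1
N(A) = 1/A
N(U(2, -10)) - 1*(-3743) = 1/(3 - 1*2) - 1*(-3743) = 1/(3 - 2) + 3743 = 1/1 + 3743 = 1 + 3743 = 3744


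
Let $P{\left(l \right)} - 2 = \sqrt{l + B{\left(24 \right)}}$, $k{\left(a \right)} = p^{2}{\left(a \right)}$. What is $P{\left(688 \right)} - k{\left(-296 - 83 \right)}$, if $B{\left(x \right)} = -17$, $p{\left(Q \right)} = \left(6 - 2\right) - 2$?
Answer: $-2 + \sqrt{671} \approx 23.904$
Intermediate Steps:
$p{\left(Q \right)} = 2$ ($p{\left(Q \right)} = 4 - 2 = 2$)
$k{\left(a \right)} = 4$ ($k{\left(a \right)} = 2^{2} = 4$)
$P{\left(l \right)} = 2 + \sqrt{-17 + l}$ ($P{\left(l \right)} = 2 + \sqrt{l - 17} = 2 + \sqrt{-17 + l}$)
$P{\left(688 \right)} - k{\left(-296 - 83 \right)} = \left(2 + \sqrt{-17 + 688}\right) - 4 = \left(2 + \sqrt{671}\right) - 4 = -2 + \sqrt{671}$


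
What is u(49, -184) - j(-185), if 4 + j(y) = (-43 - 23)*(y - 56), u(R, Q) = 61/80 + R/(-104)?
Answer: -16537777/1040 ≈ -15902.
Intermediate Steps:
u(R, Q) = 61/80 - R/104 (u(R, Q) = 61*(1/80) + R*(-1/104) = 61/80 - R/104)
j(y) = 3692 - 66*y (j(y) = -4 + (-43 - 23)*(y - 56) = -4 - 66*(-56 + y) = -4 + (3696 - 66*y) = 3692 - 66*y)
u(49, -184) - j(-185) = (61/80 - 1/104*49) - (3692 - 66*(-185)) = (61/80 - 49/104) - (3692 + 12210) = 303/1040 - 1*15902 = 303/1040 - 15902 = -16537777/1040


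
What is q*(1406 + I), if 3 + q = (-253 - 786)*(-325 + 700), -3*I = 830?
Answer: -440019888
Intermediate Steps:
I = -830/3 (I = -⅓*830 = -830/3 ≈ -276.67)
q = -389628 (q = -3 + (-253 - 786)*(-325 + 700) = -3 - 1039*375 = -3 - 389625 = -389628)
q*(1406 + I) = -389628*(1406 - 830/3) = -389628*3388/3 = -440019888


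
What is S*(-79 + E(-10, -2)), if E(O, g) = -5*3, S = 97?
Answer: -9118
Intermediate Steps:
E(O, g) = -15
S*(-79 + E(-10, -2)) = 97*(-79 - 15) = 97*(-94) = -9118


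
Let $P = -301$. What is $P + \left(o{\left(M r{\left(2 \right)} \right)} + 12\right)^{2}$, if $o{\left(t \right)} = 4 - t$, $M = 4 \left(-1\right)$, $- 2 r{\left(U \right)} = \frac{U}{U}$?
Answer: $-105$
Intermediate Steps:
$r{\left(U \right)} = - \frac{1}{2}$ ($r{\left(U \right)} = - \frac{U \frac{1}{U}}{2} = \left(- \frac{1}{2}\right) 1 = - \frac{1}{2}$)
$M = -4$
$P + \left(o{\left(M r{\left(2 \right)} \right)} + 12\right)^{2} = -301 + \left(\left(4 - \left(-4\right) \left(- \frac{1}{2}\right)\right) + 12\right)^{2} = -301 + \left(\left(4 - 2\right) + 12\right)^{2} = -301 + \left(2 + 12\right)^{2} = -301 + 14^{2} = -301 + 196 = -105$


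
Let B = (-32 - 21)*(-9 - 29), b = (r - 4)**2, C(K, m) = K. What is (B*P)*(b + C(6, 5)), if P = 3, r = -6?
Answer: 640452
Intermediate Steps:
b = 100 (b = (-6 - 4)**2 = (-10)**2 = 100)
B = 2014 (B = -53*(-38) = 2014)
(B*P)*(b + C(6, 5)) = (2014*3)*(100 + 6) = 6042*106 = 640452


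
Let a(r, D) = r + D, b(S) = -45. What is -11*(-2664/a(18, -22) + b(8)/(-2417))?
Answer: -17707437/2417 ≈ -7326.2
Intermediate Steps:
a(r, D) = D + r
-11*(-2664/a(18, -22) + b(8)/(-2417)) = -11*(-2664/(-22 + 18) - 45/(-2417)) = -11*(-2664/(-4) - 45*(-1/2417)) = -11*(-2664*(-¼) + 45/2417) = -11*(666 + 45/2417) = -11*1609767/2417 = -17707437/2417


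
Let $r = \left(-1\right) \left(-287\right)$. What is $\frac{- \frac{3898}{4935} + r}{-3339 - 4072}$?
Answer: $- \frac{1412447}{36573285} \approx -0.03862$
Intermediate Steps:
$r = 287$
$\frac{- \frac{3898}{4935} + r}{-3339 - 4072} = \frac{- \frac{3898}{4935} + 287}{-3339 - 4072} = \frac{\left(-3898\right) \frac{1}{4935} + 287}{-7411} = \left(- \frac{3898}{4935} + 287\right) \left(- \frac{1}{7411}\right) = \frac{1412447}{4935} \left(- \frac{1}{7411}\right) = - \frac{1412447}{36573285}$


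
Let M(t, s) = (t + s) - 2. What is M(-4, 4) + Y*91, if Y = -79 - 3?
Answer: -7464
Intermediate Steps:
Y = -82
M(t, s) = -2 + s + t (M(t, s) = (s + t) - 2 = -2 + s + t)
M(-4, 4) + Y*91 = (-2 + 4 - 4) - 82*91 = -2 - 7462 = -7464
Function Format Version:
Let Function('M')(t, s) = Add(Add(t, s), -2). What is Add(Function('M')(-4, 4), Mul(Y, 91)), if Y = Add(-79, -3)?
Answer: -7464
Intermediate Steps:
Y = -82
Function('M')(t, s) = Add(-2, s, t) (Function('M')(t, s) = Add(Add(s, t), -2) = Add(-2, s, t))
Add(Function('M')(-4, 4), Mul(Y, 91)) = Add(Add(-2, 4, -4), Mul(-82, 91)) = Add(-2, -7462) = -7464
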